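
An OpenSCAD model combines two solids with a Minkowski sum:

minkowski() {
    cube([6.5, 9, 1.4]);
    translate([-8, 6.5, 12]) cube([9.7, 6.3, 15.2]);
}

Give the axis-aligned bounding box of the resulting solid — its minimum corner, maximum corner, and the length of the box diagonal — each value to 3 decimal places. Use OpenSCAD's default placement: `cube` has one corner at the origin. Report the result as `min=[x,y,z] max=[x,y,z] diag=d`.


A = translate([-8, 6.5, 12]) cube([9.7, 6.3, 15.2]) → bbox [-8,6.5,12] .. [1.7,12.8,27.2]
B = cube([6.5, 9, 1.4]) → bbox [0,0,0] .. [6.5,9,1.4]
lo = A.lo+B.lo = [-8+0, 6.5+0, 12+0] = [-8.000,6.500,12.000]
hi = A.hi+B.hi = [1.7+6.5, 12.8+9, 27.2+1.4] = [8.200,21.800,28.600]
diag = √(16.2²+15.3²+16.6²) = √772.09 = 27.787

min=[-8.000,6.500,12.000] max=[8.200,21.800,28.600] diag=27.787


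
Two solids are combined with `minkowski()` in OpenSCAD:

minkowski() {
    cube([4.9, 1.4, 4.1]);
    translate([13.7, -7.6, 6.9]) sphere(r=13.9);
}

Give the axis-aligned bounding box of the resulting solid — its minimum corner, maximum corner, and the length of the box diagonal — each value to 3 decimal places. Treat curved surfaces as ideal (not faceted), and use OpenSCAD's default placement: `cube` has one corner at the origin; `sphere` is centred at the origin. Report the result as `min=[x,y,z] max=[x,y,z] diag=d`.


A = translate([13.7, -7.6, 6.9]) sphere(r=13.9) → bbox [-0.2,-21.5,-7] .. [27.6,6.3,20.8]
B = cube([4.9, 1.4, 4.1]) → bbox [0,0,0] .. [4.9,1.4,4.1]
lo = A.lo+B.lo = [-0.2+0, -21.5+0, -7+0] = [-0.200,-21.500,-7.000]
hi = A.hi+B.hi = [27.6+4.9, 6.3+1.4, 20.8+4.1] = [32.500,7.700,24.900]
diag = √(32.7²+29.2²+31.9²) = √2939.54 = 54.218

min=[-0.200,-21.500,-7.000] max=[32.500,7.700,24.900] diag=54.218


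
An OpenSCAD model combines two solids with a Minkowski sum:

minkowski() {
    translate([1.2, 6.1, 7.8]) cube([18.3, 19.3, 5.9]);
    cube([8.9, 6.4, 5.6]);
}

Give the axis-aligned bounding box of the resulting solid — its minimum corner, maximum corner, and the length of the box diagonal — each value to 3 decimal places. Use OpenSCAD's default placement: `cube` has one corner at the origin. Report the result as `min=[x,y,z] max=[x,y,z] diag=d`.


min=[1.200,6.100,7.800] max=[28.400,31.800,19.300] diag=39.148

A = translate([1.2, 6.1, 7.8]) cube([18.3, 19.3, 5.9]) → bbox [1.2,6.1,7.8] .. [19.5,25.4,13.7]
B = cube([8.9, 6.4, 5.6]) → bbox [0,0,0] .. [8.9,6.4,5.6]
lo = A.lo+B.lo = [1.2+0, 6.1+0, 7.8+0] = [1.200,6.100,7.800]
hi = A.hi+B.hi = [19.5+8.9, 25.4+6.4, 13.7+5.6] = [28.400,31.800,19.300]
diag = √(27.2²+25.7²+11.5²) = √1532.58 = 39.148


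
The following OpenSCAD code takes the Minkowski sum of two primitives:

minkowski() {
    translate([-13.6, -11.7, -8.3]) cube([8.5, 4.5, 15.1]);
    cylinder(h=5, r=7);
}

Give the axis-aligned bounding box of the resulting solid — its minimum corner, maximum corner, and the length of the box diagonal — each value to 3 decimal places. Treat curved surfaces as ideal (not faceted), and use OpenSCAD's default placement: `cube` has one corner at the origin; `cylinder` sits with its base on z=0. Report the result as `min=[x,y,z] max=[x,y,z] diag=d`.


A = translate([-13.6, -11.7, -8.3]) cube([8.5, 4.5, 15.1]) → bbox [-13.6,-11.7,-8.3] .. [-5.1,-7.2,6.8]
B = cylinder(h=5, r=7) → bbox [-7,-7,0] .. [7,7,5]
lo = A.lo+B.lo = [-13.6-7, -11.7-7, -8.3+0] = [-20.600,-18.700,-8.300]
hi = A.hi+B.hi = [-5.1+7, -7.2+7, 6.8+5] = [1.900,-0.200,11.800]
diag = √(22.5²+18.5²+20.1²) = √1252.51 = 35.391

min=[-20.600,-18.700,-8.300] max=[1.900,-0.200,11.800] diag=35.391


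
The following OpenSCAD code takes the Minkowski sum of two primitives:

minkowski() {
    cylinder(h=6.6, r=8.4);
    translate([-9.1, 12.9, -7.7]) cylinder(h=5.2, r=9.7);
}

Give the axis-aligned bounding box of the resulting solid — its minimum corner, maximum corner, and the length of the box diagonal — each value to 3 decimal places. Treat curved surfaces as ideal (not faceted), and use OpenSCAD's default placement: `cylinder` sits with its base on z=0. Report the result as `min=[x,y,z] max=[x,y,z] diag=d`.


A = translate([-9.1, 12.9, -7.7]) cylinder(h=5.2, r=9.7) → bbox [-18.8,3.2,-7.7] .. [0.6,22.6,-2.5]
B = cylinder(h=6.6, r=8.4) → bbox [-8.4,-8.4,0] .. [8.4,8.4,6.6]
lo = A.lo+B.lo = [-18.8-8.4, 3.2-8.4, -7.7+0] = [-27.200,-5.200,-7.700]
hi = A.hi+B.hi = [0.6+8.4, 22.6+8.4, -2.5+6.6] = [9.000,31.000,4.100]
diag = √(36.2²+36.2²+11.8²) = √2760.12 = 52.537

min=[-27.200,-5.200,-7.700] max=[9.000,31.000,4.100] diag=52.537


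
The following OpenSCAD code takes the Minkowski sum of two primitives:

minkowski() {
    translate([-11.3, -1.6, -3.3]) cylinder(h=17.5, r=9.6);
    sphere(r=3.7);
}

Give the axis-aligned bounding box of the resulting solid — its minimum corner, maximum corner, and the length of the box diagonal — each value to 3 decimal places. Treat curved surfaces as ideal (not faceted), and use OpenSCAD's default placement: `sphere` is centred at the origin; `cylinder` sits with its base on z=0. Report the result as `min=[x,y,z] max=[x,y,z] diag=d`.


A = translate([-11.3, -1.6, -3.3]) cylinder(h=17.5, r=9.6) → bbox [-20.9,-11.2,-3.3] .. [-1.7,8,14.2]
B = sphere(r=3.7) → bbox [-3.7,-3.7,-3.7] .. [3.7,3.7,3.7]
lo = A.lo+B.lo = [-20.9-3.7, -11.2-3.7, -3.3-3.7] = [-24.600,-14.900,-7.000]
hi = A.hi+B.hi = [-1.7+3.7, 8+3.7, 14.2+3.7] = [2.000,11.700,17.900]
diag = √(26.6²+26.6²+24.9²) = √2035.13 = 45.112

min=[-24.600,-14.900,-7.000] max=[2.000,11.700,17.900] diag=45.112


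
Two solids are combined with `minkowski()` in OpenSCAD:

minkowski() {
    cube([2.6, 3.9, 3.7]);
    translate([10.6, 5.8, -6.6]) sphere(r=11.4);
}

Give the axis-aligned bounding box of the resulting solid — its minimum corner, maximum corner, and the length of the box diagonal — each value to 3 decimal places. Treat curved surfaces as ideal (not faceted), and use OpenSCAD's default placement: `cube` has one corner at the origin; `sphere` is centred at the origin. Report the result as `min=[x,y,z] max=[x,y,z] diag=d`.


A = translate([10.6, 5.8, -6.6]) sphere(r=11.4) → bbox [-0.8,-5.6,-18] .. [22,17.2,4.8]
B = cube([2.6, 3.9, 3.7]) → bbox [0,0,0] .. [2.6,3.9,3.7]
lo = A.lo+B.lo = [-0.8+0, -5.6+0, -18+0] = [-0.800,-5.600,-18.000]
hi = A.hi+B.hi = [22+2.6, 17.2+3.9, 4.8+3.7] = [24.600,21.100,8.500]
diag = √(25.4²+26.7²+26.5²) = √2060.3 = 45.391

min=[-0.800,-5.600,-18.000] max=[24.600,21.100,8.500] diag=45.391


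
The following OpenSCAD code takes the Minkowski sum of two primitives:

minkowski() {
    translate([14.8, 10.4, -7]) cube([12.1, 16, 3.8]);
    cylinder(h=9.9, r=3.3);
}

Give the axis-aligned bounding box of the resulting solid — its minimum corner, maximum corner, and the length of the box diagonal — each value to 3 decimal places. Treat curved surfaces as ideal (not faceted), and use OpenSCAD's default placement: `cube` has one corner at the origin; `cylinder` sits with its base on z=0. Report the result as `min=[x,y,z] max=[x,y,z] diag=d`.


A = translate([14.8, 10.4, -7]) cube([12.1, 16, 3.8]) → bbox [14.8,10.4,-7] .. [26.9,26.4,-3.2]
B = cylinder(h=9.9, r=3.3) → bbox [-3.3,-3.3,0] .. [3.3,3.3,9.9]
lo = A.lo+B.lo = [14.8-3.3, 10.4-3.3, -7+0] = [11.500,7.100,-7.000]
hi = A.hi+B.hi = [26.9+3.3, 26.4+3.3, -3.2+9.9] = [30.200,29.700,6.700]
diag = √(18.7²+22.6²+13.7²) = √1048.14 = 32.375

min=[11.500,7.100,-7.000] max=[30.200,29.700,6.700] diag=32.375


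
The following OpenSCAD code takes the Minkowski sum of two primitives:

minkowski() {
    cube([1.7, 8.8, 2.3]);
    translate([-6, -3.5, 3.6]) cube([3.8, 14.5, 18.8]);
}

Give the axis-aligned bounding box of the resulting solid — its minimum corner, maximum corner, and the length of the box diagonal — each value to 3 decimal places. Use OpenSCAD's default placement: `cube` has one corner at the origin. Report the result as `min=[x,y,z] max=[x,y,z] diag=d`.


min=[-6.000,-3.500,3.600] max=[-0.500,19.800,24.700] diag=31.912

A = translate([-6, -3.5, 3.6]) cube([3.8, 14.5, 18.8]) → bbox [-6,-3.5,3.6] .. [-2.2,11,22.4]
B = cube([1.7, 8.8, 2.3]) → bbox [0,0,0] .. [1.7,8.8,2.3]
lo = A.lo+B.lo = [-6+0, -3.5+0, 3.6+0] = [-6.000,-3.500,3.600]
hi = A.hi+B.hi = [-2.2+1.7, 11+8.8, 22.4+2.3] = [-0.500,19.800,24.700]
diag = √(5.5²+23.3²+21.1²) = √1018.35 = 31.912


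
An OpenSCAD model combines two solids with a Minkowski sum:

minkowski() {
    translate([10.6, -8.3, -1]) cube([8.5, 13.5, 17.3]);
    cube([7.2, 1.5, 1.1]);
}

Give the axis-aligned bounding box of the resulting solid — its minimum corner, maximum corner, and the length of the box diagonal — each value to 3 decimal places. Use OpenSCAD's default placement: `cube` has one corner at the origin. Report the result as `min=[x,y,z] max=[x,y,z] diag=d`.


A = translate([10.6, -8.3, -1]) cube([8.5, 13.5, 17.3]) → bbox [10.6,-8.3,-1] .. [19.1,5.2,16.3]
B = cube([7.2, 1.5, 1.1]) → bbox [0,0,0] .. [7.2,1.5,1.1]
lo = A.lo+B.lo = [10.6+0, -8.3+0, -1+0] = [10.600,-8.300,-1.000]
hi = A.hi+B.hi = [19.1+7.2, 5.2+1.5, 16.3+1.1] = [26.300,6.700,17.400]
diag = √(15.7²+15²+18.4²) = √810.05 = 28.461

min=[10.600,-8.300,-1.000] max=[26.300,6.700,17.400] diag=28.461


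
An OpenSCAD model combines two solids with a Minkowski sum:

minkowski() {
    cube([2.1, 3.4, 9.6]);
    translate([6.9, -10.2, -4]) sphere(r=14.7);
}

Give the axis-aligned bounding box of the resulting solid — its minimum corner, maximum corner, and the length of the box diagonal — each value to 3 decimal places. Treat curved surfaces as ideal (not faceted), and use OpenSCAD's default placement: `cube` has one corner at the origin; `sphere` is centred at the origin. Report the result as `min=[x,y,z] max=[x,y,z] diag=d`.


min=[-7.800,-24.900,-18.700] max=[23.700,7.900,20.300] diag=59.909

A = translate([6.9, -10.2, -4]) sphere(r=14.7) → bbox [-7.8,-24.9,-18.7] .. [21.6,4.5,10.7]
B = cube([2.1, 3.4, 9.6]) → bbox [0,0,0] .. [2.1,3.4,9.6]
lo = A.lo+B.lo = [-7.8+0, -24.9+0, -18.7+0] = [-7.800,-24.900,-18.700]
hi = A.hi+B.hi = [21.6+2.1, 4.5+3.4, 10.7+9.6] = [23.700,7.900,20.300]
diag = √(31.5²+32.8²+39²) = √3589.09 = 59.909


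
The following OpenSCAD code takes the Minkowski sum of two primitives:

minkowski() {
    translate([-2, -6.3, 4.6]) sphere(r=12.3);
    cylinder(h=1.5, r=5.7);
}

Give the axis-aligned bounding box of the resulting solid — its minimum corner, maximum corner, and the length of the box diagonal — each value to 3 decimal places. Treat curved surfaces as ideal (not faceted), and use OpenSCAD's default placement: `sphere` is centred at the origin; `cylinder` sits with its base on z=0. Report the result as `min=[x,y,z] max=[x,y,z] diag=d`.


A = translate([-2, -6.3, 4.6]) sphere(r=12.3) → bbox [-14.3,-18.6,-7.7] .. [10.3,6,16.9]
B = cylinder(h=1.5, r=5.7) → bbox [-5.7,-5.7,0] .. [5.7,5.7,1.5]
lo = A.lo+B.lo = [-14.3-5.7, -18.6-5.7, -7.7+0] = [-20.000,-24.300,-7.700]
hi = A.hi+B.hi = [10.3+5.7, 6+5.7, 16.9+1.5] = [16.000,11.700,18.400]
diag = √(36²+36²+26.1²) = √3273.21 = 57.212

min=[-20.000,-24.300,-7.700] max=[16.000,11.700,18.400] diag=57.212


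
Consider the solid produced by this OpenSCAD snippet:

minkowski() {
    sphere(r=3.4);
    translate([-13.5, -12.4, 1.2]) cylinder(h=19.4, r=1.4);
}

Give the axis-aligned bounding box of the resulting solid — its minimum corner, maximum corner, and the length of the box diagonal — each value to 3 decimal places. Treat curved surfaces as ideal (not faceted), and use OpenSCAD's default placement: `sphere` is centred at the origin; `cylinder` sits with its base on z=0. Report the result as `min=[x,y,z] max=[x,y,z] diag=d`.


min=[-18.300,-17.200,-2.200] max=[-8.700,-7.600,24.000] diag=29.509

A = translate([-13.5, -12.4, 1.2]) cylinder(h=19.4, r=1.4) → bbox [-14.9,-13.8,1.2] .. [-12.1,-11,20.6]
B = sphere(r=3.4) → bbox [-3.4,-3.4,-3.4] .. [3.4,3.4,3.4]
lo = A.lo+B.lo = [-14.9-3.4, -13.8-3.4, 1.2-3.4] = [-18.300,-17.200,-2.200]
hi = A.hi+B.hi = [-12.1+3.4, -11+3.4, 20.6+3.4] = [-8.700,-7.600,24.000]
diag = √(9.6²+9.6²+26.2²) = √870.76 = 29.509


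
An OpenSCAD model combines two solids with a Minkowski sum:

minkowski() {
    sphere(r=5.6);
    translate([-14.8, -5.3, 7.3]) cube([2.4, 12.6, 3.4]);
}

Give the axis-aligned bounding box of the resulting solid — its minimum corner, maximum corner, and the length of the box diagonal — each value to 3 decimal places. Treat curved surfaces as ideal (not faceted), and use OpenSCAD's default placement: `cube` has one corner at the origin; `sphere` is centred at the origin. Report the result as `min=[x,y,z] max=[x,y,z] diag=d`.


A = translate([-14.8, -5.3, 7.3]) cube([2.4, 12.6, 3.4]) → bbox [-14.8,-5.3,7.3] .. [-12.4,7.3,10.7]
B = sphere(r=5.6) → bbox [-5.6,-5.6,-5.6] .. [5.6,5.6,5.6]
lo = A.lo+B.lo = [-14.8-5.6, -5.3-5.6, 7.3-5.6] = [-20.400,-10.900,1.700]
hi = A.hi+B.hi = [-12.4+5.6, 7.3+5.6, 10.7+5.6] = [-6.800,12.900,16.300]
diag = √(13.6²+23.8²+14.6²) = √964.56 = 31.057

min=[-20.400,-10.900,1.700] max=[-6.800,12.900,16.300] diag=31.057


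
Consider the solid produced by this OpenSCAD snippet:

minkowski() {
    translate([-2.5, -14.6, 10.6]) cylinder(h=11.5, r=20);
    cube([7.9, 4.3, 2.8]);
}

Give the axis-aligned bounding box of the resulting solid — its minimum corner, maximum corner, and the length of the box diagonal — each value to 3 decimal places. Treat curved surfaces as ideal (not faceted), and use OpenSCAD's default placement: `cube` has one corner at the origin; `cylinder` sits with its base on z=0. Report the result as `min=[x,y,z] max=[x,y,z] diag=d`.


min=[-22.500,-34.600,10.600] max=[25.400,9.700,24.900] diag=66.794

A = translate([-2.5, -14.6, 10.6]) cylinder(h=11.5, r=20) → bbox [-22.5,-34.6,10.6] .. [17.5,5.4,22.1]
B = cube([7.9, 4.3, 2.8]) → bbox [0,0,0] .. [7.9,4.3,2.8]
lo = A.lo+B.lo = [-22.5+0, -34.6+0, 10.6+0] = [-22.500,-34.600,10.600]
hi = A.hi+B.hi = [17.5+7.9, 5.4+4.3, 22.1+2.8] = [25.400,9.700,24.900]
diag = √(47.9²+44.3²+14.3²) = √4461.39 = 66.794


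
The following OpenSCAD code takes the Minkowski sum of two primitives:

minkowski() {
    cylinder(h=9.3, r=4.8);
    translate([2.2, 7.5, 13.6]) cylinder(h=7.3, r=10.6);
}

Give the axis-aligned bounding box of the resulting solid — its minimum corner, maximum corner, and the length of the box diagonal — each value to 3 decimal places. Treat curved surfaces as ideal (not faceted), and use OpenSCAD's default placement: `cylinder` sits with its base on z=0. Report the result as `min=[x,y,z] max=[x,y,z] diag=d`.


A = translate([2.2, 7.5, 13.6]) cylinder(h=7.3, r=10.6) → bbox [-8.4,-3.1,13.6] .. [12.8,18.1,20.9]
B = cylinder(h=9.3, r=4.8) → bbox [-4.8,-4.8,0] .. [4.8,4.8,9.3]
lo = A.lo+B.lo = [-8.4-4.8, -3.1-4.8, 13.6+0] = [-13.200,-7.900,13.600]
hi = A.hi+B.hi = [12.8+4.8, 18.1+4.8, 20.9+9.3] = [17.600,22.900,30.200]
diag = √(30.8²+30.8²+16.6²) = √2172.84 = 46.614

min=[-13.200,-7.900,13.600] max=[17.600,22.900,30.200] diag=46.614


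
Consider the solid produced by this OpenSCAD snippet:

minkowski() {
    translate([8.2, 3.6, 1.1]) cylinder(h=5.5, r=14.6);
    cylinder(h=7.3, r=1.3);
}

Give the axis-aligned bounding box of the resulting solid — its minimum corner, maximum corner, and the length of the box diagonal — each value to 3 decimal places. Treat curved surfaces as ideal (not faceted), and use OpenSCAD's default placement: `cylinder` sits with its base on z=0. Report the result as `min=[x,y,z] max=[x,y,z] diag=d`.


min=[-7.700,-12.300,1.100] max=[24.100,19.500,13.900] diag=46.758

A = translate([8.2, 3.6, 1.1]) cylinder(h=5.5, r=14.6) → bbox [-6.4,-11,1.1] .. [22.8,18.2,6.6]
B = cylinder(h=7.3, r=1.3) → bbox [-1.3,-1.3,0] .. [1.3,1.3,7.3]
lo = A.lo+B.lo = [-6.4-1.3, -11-1.3, 1.1+0] = [-7.700,-12.300,1.100]
hi = A.hi+B.hi = [22.8+1.3, 18.2+1.3, 6.6+7.3] = [24.100,19.500,13.900]
diag = √(31.8²+31.8²+12.8²) = √2186.32 = 46.758


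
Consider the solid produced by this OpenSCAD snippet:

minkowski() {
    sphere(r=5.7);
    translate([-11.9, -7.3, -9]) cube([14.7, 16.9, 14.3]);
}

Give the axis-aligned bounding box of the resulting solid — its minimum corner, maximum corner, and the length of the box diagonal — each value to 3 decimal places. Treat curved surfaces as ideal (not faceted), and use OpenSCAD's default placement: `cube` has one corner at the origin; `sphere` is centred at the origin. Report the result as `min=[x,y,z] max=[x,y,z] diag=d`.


A = translate([-11.9, -7.3, -9]) cube([14.7, 16.9, 14.3]) → bbox [-11.9,-7.3,-9] .. [2.8,9.6,5.3]
B = sphere(r=5.7) → bbox [-5.7,-5.7,-5.7] .. [5.7,5.7,5.7]
lo = A.lo+B.lo = [-11.9-5.7, -7.3-5.7, -9-5.7] = [-17.600,-13.000,-14.700]
hi = A.hi+B.hi = [2.8+5.7, 9.6+5.7, 5.3+5.7] = [8.500,15.300,11.000]
diag = √(26.1²+28.3²+25.7²) = √2142.59 = 46.288

min=[-17.600,-13.000,-14.700] max=[8.500,15.300,11.000] diag=46.288


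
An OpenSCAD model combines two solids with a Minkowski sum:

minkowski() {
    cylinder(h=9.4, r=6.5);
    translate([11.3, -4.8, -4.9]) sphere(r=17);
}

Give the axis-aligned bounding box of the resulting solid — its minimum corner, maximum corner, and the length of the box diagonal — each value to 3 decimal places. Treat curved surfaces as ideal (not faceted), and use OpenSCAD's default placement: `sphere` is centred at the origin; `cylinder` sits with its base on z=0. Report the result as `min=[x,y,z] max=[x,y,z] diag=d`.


A = translate([11.3, -4.8, -4.9]) sphere(r=17) → bbox [-5.7,-21.8,-21.9] .. [28.3,12.2,12.1]
B = cylinder(h=9.4, r=6.5) → bbox [-6.5,-6.5,0] .. [6.5,6.5,9.4]
lo = A.lo+B.lo = [-5.7-6.5, -21.8-6.5, -21.9+0] = [-12.200,-28.300,-21.900]
hi = A.hi+B.hi = [28.3+6.5, 12.2+6.5, 12.1+9.4] = [34.800,18.700,21.500]
diag = √(47²+47²+43.4²) = √6301.56 = 79.382

min=[-12.200,-28.300,-21.900] max=[34.800,18.700,21.500] diag=79.382


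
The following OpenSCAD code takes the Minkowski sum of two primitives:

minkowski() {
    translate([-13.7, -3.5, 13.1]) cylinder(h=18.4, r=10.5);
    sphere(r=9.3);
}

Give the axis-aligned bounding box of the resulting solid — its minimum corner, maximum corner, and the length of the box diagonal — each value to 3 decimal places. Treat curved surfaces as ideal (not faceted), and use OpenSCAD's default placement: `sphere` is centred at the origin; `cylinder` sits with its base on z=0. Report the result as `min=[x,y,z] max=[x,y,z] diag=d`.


min=[-33.500,-23.300,3.800] max=[6.100,16.300,40.800] diag=67.122

A = translate([-13.7, -3.5, 13.1]) cylinder(h=18.4, r=10.5) → bbox [-24.2,-14,13.1] .. [-3.2,7,31.5]
B = sphere(r=9.3) → bbox [-9.3,-9.3,-9.3] .. [9.3,9.3,9.3]
lo = A.lo+B.lo = [-24.2-9.3, -14-9.3, 13.1-9.3] = [-33.500,-23.300,3.800]
hi = A.hi+B.hi = [-3.2+9.3, 7+9.3, 31.5+9.3] = [6.100,16.300,40.800]
diag = √(39.6²+39.6²+37²) = √4505.32 = 67.122


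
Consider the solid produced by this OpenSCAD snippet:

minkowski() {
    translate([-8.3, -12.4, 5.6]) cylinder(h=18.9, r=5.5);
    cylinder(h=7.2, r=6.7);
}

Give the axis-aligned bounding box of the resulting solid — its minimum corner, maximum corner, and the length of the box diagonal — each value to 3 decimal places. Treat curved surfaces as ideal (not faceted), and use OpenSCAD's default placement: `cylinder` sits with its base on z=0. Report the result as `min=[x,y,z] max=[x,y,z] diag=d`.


A = translate([-8.3, -12.4, 5.6]) cylinder(h=18.9, r=5.5) → bbox [-13.8,-17.9,5.6] .. [-2.8,-6.9,24.5]
B = cylinder(h=7.2, r=6.7) → bbox [-6.7,-6.7,0] .. [6.7,6.7,7.2]
lo = A.lo+B.lo = [-13.8-6.7, -17.9-6.7, 5.6+0] = [-20.500,-24.600,5.600]
hi = A.hi+B.hi = [-2.8+6.7, -6.9+6.7, 24.5+7.2] = [3.900,-0.200,31.700]
diag = √(24.4²+24.4²+26.1²) = √1871.93 = 43.266

min=[-20.500,-24.600,5.600] max=[3.900,-0.200,31.700] diag=43.266


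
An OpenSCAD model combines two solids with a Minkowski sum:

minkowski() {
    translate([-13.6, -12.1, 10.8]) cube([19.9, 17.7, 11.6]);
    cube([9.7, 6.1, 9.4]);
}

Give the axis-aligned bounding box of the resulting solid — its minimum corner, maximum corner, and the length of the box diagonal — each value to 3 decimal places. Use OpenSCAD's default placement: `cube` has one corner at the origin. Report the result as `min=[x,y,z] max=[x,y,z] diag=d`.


A = translate([-13.6, -12.1, 10.8]) cube([19.9, 17.7, 11.6]) → bbox [-13.6,-12.1,10.8] .. [6.3,5.6,22.4]
B = cube([9.7, 6.1, 9.4]) → bbox [0,0,0] .. [9.7,6.1,9.4]
lo = A.lo+B.lo = [-13.6+0, -12.1+0, 10.8+0] = [-13.600,-12.100,10.800]
hi = A.hi+B.hi = [6.3+9.7, 5.6+6.1, 22.4+9.4] = [16.000,11.700,31.800]
diag = √(29.6²+23.8²+21²) = √1883.6 = 43.400

min=[-13.600,-12.100,10.800] max=[16.000,11.700,31.800] diag=43.400


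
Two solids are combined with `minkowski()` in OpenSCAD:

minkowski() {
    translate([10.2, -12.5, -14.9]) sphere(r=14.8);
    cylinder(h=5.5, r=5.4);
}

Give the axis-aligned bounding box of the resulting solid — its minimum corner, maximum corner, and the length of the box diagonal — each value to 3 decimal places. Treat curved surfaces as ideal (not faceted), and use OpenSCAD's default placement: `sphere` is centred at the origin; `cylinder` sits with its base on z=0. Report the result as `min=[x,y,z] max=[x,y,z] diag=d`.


min=[-10.000,-32.700,-29.700] max=[30.400,7.700,5.400] diag=67.055

A = translate([10.2, -12.5, -14.9]) sphere(r=14.8) → bbox [-4.6,-27.3,-29.7] .. [25,2.3,-0.1]
B = cylinder(h=5.5, r=5.4) → bbox [-5.4,-5.4,0] .. [5.4,5.4,5.5]
lo = A.lo+B.lo = [-4.6-5.4, -27.3-5.4, -29.7+0] = [-10.000,-32.700,-29.700]
hi = A.hi+B.hi = [25+5.4, 2.3+5.4, -0.1+5.5] = [30.400,7.700,5.400]
diag = √(40.4²+40.4²+35.1²) = √4496.33 = 67.055


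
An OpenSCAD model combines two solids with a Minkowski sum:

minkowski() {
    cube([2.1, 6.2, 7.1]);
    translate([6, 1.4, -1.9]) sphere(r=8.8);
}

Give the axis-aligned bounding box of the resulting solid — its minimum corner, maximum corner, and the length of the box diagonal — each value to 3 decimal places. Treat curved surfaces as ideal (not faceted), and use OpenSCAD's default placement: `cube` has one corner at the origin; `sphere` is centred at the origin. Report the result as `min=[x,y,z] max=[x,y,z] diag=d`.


A = translate([6, 1.4, -1.9]) sphere(r=8.8) → bbox [-2.8,-7.4,-10.7] .. [14.8,10.2,6.9]
B = cube([2.1, 6.2, 7.1]) → bbox [0,0,0] .. [2.1,6.2,7.1]
lo = A.lo+B.lo = [-2.8+0, -7.4+0, -10.7+0] = [-2.800,-7.400,-10.700]
hi = A.hi+B.hi = [14.8+2.1, 10.2+6.2, 6.9+7.1] = [16.900,16.400,14.000]
diag = √(19.7²+23.8²+24.7²) = √1564.62 = 39.555

min=[-2.800,-7.400,-10.700] max=[16.900,16.400,14.000] diag=39.555


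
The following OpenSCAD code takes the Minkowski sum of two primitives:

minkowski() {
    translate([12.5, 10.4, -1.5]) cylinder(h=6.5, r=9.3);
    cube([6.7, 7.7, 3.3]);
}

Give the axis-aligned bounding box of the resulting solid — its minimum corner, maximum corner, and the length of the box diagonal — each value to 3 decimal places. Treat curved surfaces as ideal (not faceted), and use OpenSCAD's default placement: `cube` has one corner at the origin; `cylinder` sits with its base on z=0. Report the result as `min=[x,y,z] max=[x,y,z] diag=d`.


A = translate([12.5, 10.4, -1.5]) cylinder(h=6.5, r=9.3) → bbox [3.2,1.1,-1.5] .. [21.8,19.7,5]
B = cube([6.7, 7.7, 3.3]) → bbox [0,0,0] .. [6.7,7.7,3.3]
lo = A.lo+B.lo = [3.2+0, 1.1+0, -1.5+0] = [3.200,1.100,-1.500]
hi = A.hi+B.hi = [21.8+6.7, 19.7+7.7, 5+3.3] = [28.500,27.400,8.300]
diag = √(25.3²+26.3²+9.8²) = √1427.82 = 37.787

min=[3.200,1.100,-1.500] max=[28.500,27.400,8.300] diag=37.787


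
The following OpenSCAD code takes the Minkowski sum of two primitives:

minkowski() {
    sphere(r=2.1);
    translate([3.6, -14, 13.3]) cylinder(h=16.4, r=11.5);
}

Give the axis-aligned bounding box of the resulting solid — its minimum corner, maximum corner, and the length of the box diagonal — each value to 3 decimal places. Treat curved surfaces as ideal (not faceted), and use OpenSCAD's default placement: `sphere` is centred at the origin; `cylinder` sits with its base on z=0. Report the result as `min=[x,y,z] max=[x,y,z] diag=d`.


A = translate([3.6, -14, 13.3]) cylinder(h=16.4, r=11.5) → bbox [-7.9,-25.5,13.3] .. [15.1,-2.5,29.7]
B = sphere(r=2.1) → bbox [-2.1,-2.1,-2.1] .. [2.1,2.1,2.1]
lo = A.lo+B.lo = [-7.9-2.1, -25.5-2.1, 13.3-2.1] = [-10.000,-27.600,11.200]
hi = A.hi+B.hi = [15.1+2.1, -2.5+2.1, 29.7+2.1] = [17.200,-0.400,31.800]
diag = √(27.2²+27.2²+20.6²) = √1904.04 = 43.635

min=[-10.000,-27.600,11.200] max=[17.200,-0.400,31.800] diag=43.635


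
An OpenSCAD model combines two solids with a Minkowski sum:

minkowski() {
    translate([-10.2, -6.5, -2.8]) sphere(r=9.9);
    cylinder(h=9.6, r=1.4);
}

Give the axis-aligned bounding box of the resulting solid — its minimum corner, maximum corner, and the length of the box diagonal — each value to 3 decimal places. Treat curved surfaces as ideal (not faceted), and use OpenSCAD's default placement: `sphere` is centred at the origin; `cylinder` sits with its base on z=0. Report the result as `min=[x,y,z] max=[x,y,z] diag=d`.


A = translate([-10.2, -6.5, -2.8]) sphere(r=9.9) → bbox [-20.1,-16.4,-12.7] .. [-0.3,3.4,7.1]
B = cylinder(h=9.6, r=1.4) → bbox [-1.4,-1.4,0] .. [1.4,1.4,9.6]
lo = A.lo+B.lo = [-20.1-1.4, -16.4-1.4, -12.7+0] = [-21.500,-17.800,-12.700]
hi = A.hi+B.hi = [-0.3+1.4, 3.4+1.4, 7.1+9.6] = [1.100,4.800,16.700]
diag = √(22.6²+22.6²+29.4²) = √1885.88 = 43.427

min=[-21.500,-17.800,-12.700] max=[1.100,4.800,16.700] diag=43.427


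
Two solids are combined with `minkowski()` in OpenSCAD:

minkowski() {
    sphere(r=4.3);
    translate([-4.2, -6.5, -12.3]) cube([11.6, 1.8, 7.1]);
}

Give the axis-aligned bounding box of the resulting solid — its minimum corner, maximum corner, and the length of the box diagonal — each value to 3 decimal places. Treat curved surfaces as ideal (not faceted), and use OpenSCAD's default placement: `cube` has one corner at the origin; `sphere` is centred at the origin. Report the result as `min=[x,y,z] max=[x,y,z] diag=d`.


min=[-8.500,-10.800,-16.600] max=[11.700,-0.400,-0.900] diag=27.617

A = translate([-4.2, -6.5, -12.3]) cube([11.6, 1.8, 7.1]) → bbox [-4.2,-6.5,-12.3] .. [7.4,-4.7,-5.2]
B = sphere(r=4.3) → bbox [-4.3,-4.3,-4.3] .. [4.3,4.3,4.3]
lo = A.lo+B.lo = [-4.2-4.3, -6.5-4.3, -12.3-4.3] = [-8.500,-10.800,-16.600]
hi = A.hi+B.hi = [7.4+4.3, -4.7+4.3, -5.2+4.3] = [11.700,-0.400,-0.900]
diag = √(20.2²+10.4²+15.7²) = √762.69 = 27.617


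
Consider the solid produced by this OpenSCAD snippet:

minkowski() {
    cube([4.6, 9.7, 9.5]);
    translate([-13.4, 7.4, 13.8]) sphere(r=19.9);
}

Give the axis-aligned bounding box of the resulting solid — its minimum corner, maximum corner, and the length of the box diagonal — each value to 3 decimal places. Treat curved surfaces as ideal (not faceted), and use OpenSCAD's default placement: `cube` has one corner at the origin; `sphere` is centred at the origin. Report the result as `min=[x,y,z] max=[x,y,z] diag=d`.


min=[-33.300,-12.500,-6.100] max=[11.100,37.000,43.200] diag=82.777

A = translate([-13.4, 7.4, 13.8]) sphere(r=19.9) → bbox [-33.3,-12.5,-6.1] .. [6.5,27.3,33.7]
B = cube([4.6, 9.7, 9.5]) → bbox [0,0,0] .. [4.6,9.7,9.5]
lo = A.lo+B.lo = [-33.3+0, -12.5+0, -6.1+0] = [-33.300,-12.500,-6.100]
hi = A.hi+B.hi = [6.5+4.6, 27.3+9.7, 33.7+9.5] = [11.100,37.000,43.200]
diag = √(44.4²+49.5²+49.3²) = √6852.1 = 82.777


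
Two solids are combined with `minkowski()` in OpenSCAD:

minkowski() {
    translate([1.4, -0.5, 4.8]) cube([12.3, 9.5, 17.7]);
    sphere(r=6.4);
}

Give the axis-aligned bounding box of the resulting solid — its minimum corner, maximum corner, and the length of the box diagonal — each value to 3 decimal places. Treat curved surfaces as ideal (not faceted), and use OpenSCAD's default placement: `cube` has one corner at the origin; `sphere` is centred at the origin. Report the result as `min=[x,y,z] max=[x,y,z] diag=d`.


A = translate([1.4, -0.5, 4.8]) cube([12.3, 9.5, 17.7]) → bbox [1.4,-0.5,4.8] .. [13.7,9,22.5]
B = sphere(r=6.4) → bbox [-6.4,-6.4,-6.4] .. [6.4,6.4,6.4]
lo = A.lo+B.lo = [1.4-6.4, -0.5-6.4, 4.8-6.4] = [-5.000,-6.900,-1.600]
hi = A.hi+B.hi = [13.7+6.4, 9+6.4, 22.5+6.4] = [20.100,15.400,28.900]
diag = √(25.1²+22.3²+30.5²) = √2057.55 = 45.360

min=[-5.000,-6.900,-1.600] max=[20.100,15.400,28.900] diag=45.360


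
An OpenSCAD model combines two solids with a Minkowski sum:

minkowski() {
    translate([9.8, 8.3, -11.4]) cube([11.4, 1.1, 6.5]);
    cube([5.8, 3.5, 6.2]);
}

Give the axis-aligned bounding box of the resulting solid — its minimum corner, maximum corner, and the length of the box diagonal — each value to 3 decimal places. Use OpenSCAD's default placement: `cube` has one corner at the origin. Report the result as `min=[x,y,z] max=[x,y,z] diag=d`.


min=[9.800,8.300,-11.400] max=[27.000,12.900,1.300] diag=21.870

A = translate([9.8, 8.3, -11.4]) cube([11.4, 1.1, 6.5]) → bbox [9.8,8.3,-11.4] .. [21.2,9.4,-4.9]
B = cube([5.8, 3.5, 6.2]) → bbox [0,0,0] .. [5.8,3.5,6.2]
lo = A.lo+B.lo = [9.8+0, 8.3+0, -11.4+0] = [9.800,8.300,-11.400]
hi = A.hi+B.hi = [21.2+5.8, 9.4+3.5, -4.9+6.2] = [27.000,12.900,1.300]
diag = √(17.2²+4.6²+12.7²) = √478.29 = 21.870


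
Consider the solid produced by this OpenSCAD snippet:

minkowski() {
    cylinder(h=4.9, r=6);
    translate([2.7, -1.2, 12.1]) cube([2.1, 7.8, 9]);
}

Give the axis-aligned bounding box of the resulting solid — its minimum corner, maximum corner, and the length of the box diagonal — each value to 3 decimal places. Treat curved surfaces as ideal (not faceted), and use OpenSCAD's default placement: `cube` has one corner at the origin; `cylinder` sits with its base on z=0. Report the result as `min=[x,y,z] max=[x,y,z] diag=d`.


min=[-3.300,-7.200,12.100] max=[10.800,12.600,26.000] diag=28.001

A = translate([2.7, -1.2, 12.1]) cube([2.1, 7.8, 9]) → bbox [2.7,-1.2,12.1] .. [4.8,6.6,21.1]
B = cylinder(h=4.9, r=6) → bbox [-6,-6,0] .. [6,6,4.9]
lo = A.lo+B.lo = [2.7-6, -1.2-6, 12.1+0] = [-3.300,-7.200,12.100]
hi = A.hi+B.hi = [4.8+6, 6.6+6, 21.1+4.9] = [10.800,12.600,26.000]
diag = √(14.1²+19.8²+13.9²) = √784.06 = 28.001


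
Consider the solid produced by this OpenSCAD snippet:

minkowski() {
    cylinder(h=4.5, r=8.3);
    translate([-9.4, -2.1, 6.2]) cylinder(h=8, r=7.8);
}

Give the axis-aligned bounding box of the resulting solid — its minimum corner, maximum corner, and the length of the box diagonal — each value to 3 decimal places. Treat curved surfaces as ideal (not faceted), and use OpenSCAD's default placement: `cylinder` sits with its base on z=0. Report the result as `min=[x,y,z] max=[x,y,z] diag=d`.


A = translate([-9.4, -2.1, 6.2]) cylinder(h=8, r=7.8) → bbox [-17.2,-9.9,6.2] .. [-1.6,5.7,14.2]
B = cylinder(h=4.5, r=8.3) → bbox [-8.3,-8.3,0] .. [8.3,8.3,4.5]
lo = A.lo+B.lo = [-17.2-8.3, -9.9-8.3, 6.2+0] = [-25.500,-18.200,6.200]
hi = A.hi+B.hi = [-1.6+8.3, 5.7+8.3, 14.2+4.5] = [6.700,14.000,18.700]
diag = √(32.2²+32.2²+12.5²) = √2229.93 = 47.222

min=[-25.500,-18.200,6.200] max=[6.700,14.000,18.700] diag=47.222


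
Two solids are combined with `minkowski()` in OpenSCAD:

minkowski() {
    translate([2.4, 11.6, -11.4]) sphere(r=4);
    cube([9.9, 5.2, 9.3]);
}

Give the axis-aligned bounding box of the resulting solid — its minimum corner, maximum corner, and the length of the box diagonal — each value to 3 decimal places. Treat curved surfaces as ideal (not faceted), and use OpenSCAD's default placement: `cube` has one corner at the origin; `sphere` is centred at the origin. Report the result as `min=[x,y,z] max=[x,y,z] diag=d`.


A = translate([2.4, 11.6, -11.4]) sphere(r=4) → bbox [-1.6,7.6,-15.4] .. [6.4,15.6,-7.4]
B = cube([9.9, 5.2, 9.3]) → bbox [0,0,0] .. [9.9,5.2,9.3]
lo = A.lo+B.lo = [-1.6+0, 7.6+0, -15.4+0] = [-1.600,7.600,-15.400]
hi = A.hi+B.hi = [6.4+9.9, 15.6+5.2, -7.4+9.3] = [16.300,20.800,1.900]
diag = √(17.9²+13.2²+17.3²) = √793.94 = 28.177

min=[-1.600,7.600,-15.400] max=[16.300,20.800,1.900] diag=28.177


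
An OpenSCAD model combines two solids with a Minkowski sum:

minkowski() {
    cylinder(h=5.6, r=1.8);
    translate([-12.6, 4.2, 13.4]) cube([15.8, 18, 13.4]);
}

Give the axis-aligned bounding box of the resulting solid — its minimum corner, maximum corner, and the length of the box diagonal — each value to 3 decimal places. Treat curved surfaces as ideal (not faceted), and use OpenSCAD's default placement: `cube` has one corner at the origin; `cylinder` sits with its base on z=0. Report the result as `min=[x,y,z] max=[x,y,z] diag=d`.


A = translate([-12.6, 4.2, 13.4]) cube([15.8, 18, 13.4]) → bbox [-12.6,4.2,13.4] .. [3.2,22.2,26.8]
B = cylinder(h=5.6, r=1.8) → bbox [-1.8,-1.8,0] .. [1.8,1.8,5.6]
lo = A.lo+B.lo = [-12.6-1.8, 4.2-1.8, 13.4+0] = [-14.400,2.400,13.400]
hi = A.hi+B.hi = [3.2+1.8, 22.2+1.8, 26.8+5.6] = [5.000,24.000,32.400]
diag = √(19.4²+21.6²+19²) = √1203.92 = 34.698

min=[-14.400,2.400,13.400] max=[5.000,24.000,32.400] diag=34.698


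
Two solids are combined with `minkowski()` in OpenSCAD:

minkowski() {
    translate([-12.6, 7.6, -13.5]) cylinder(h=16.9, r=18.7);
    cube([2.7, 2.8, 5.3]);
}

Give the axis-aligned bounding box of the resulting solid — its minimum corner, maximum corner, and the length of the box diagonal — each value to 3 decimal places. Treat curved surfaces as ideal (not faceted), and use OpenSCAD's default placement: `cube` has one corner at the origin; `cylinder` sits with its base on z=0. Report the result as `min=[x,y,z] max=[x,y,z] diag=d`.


A = translate([-12.6, 7.6, -13.5]) cylinder(h=16.9, r=18.7) → bbox [-31.3,-11.1,-13.5] .. [6.1,26.3,3.4]
B = cube([2.7, 2.8, 5.3]) → bbox [0,0,0] .. [2.7,2.8,5.3]
lo = A.lo+B.lo = [-31.3+0, -11.1+0, -13.5+0] = [-31.300,-11.100,-13.500]
hi = A.hi+B.hi = [6.1+2.7, 26.3+2.8, 3.4+5.3] = [8.800,29.100,8.700]
diag = √(40.1²+40.2²+22.2²) = √3716.89 = 60.966

min=[-31.300,-11.100,-13.500] max=[8.800,29.100,8.700] diag=60.966


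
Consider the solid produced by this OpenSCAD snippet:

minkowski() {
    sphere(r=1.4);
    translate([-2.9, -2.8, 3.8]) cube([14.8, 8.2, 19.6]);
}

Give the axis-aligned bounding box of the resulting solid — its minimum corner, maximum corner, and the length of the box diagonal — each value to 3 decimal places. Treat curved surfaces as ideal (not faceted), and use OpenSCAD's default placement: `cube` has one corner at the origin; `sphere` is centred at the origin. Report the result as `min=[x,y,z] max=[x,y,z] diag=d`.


A = translate([-2.9, -2.8, 3.8]) cube([14.8, 8.2, 19.6]) → bbox [-2.9,-2.8,3.8] .. [11.9,5.4,23.4]
B = sphere(r=1.4) → bbox [-1.4,-1.4,-1.4] .. [1.4,1.4,1.4]
lo = A.lo+B.lo = [-2.9-1.4, -2.8-1.4, 3.8-1.4] = [-4.300,-4.200,2.400]
hi = A.hi+B.hi = [11.9+1.4, 5.4+1.4, 23.4+1.4] = [13.300,6.800,24.800]
diag = √(17.6²+11²+22.4²) = √932.52 = 30.537

min=[-4.300,-4.200,2.400] max=[13.300,6.800,24.800] diag=30.537


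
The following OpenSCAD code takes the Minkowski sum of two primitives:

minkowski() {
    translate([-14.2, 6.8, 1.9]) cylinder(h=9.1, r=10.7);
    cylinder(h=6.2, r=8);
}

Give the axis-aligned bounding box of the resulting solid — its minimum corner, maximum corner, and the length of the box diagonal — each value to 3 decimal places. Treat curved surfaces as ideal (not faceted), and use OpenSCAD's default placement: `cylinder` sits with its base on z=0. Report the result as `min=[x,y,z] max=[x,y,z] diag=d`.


min=[-32.900,-11.900,1.900] max=[4.500,25.500,17.200] diag=55.060

A = translate([-14.2, 6.8, 1.9]) cylinder(h=9.1, r=10.7) → bbox [-24.9,-3.9,1.9] .. [-3.5,17.5,11]
B = cylinder(h=6.2, r=8) → bbox [-8,-8,0] .. [8,8,6.2]
lo = A.lo+B.lo = [-24.9-8, -3.9-8, 1.9+0] = [-32.900,-11.900,1.900]
hi = A.hi+B.hi = [-3.5+8, 17.5+8, 11+6.2] = [4.500,25.500,17.200]
diag = √(37.4²+37.4²+15.3²) = √3031.61 = 55.060


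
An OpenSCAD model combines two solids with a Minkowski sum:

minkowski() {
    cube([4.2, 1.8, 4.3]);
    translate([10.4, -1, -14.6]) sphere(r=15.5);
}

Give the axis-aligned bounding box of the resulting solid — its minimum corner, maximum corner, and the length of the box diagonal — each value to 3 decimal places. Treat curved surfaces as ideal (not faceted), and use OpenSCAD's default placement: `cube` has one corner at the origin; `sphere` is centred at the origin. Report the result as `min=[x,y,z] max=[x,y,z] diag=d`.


min=[-5.100,-16.500,-30.100] max=[30.100,16.300,5.200] diag=59.674

A = translate([10.4, -1, -14.6]) sphere(r=15.5) → bbox [-5.1,-16.5,-30.1] .. [25.9,14.5,0.9]
B = cube([4.2, 1.8, 4.3]) → bbox [0,0,0] .. [4.2,1.8,4.3]
lo = A.lo+B.lo = [-5.1+0, -16.5+0, -30.1+0] = [-5.100,-16.500,-30.100]
hi = A.hi+B.hi = [25.9+4.2, 14.5+1.8, 0.9+4.3] = [30.100,16.300,5.200]
diag = √(35.2²+32.8²+35.3²) = √3560.97 = 59.674


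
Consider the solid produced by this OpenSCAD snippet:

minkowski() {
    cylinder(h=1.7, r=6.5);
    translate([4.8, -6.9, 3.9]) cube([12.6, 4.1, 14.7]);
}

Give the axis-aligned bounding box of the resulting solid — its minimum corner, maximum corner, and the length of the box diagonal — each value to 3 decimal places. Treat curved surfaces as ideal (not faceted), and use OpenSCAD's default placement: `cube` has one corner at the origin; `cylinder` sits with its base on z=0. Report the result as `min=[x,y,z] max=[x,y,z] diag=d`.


A = translate([4.8, -6.9, 3.9]) cube([12.6, 4.1, 14.7]) → bbox [4.8,-6.9,3.9] .. [17.4,-2.8,18.6]
B = cylinder(h=1.7, r=6.5) → bbox [-6.5,-6.5,0] .. [6.5,6.5,1.7]
lo = A.lo+B.lo = [4.8-6.5, -6.9-6.5, 3.9+0] = [-1.700,-13.400,3.900]
hi = A.hi+B.hi = [17.4+6.5, -2.8+6.5, 18.6+1.7] = [23.900,3.700,20.300]
diag = √(25.6²+17.1²+16.4²) = √1216.73 = 34.882

min=[-1.700,-13.400,3.900] max=[23.900,3.700,20.300] diag=34.882


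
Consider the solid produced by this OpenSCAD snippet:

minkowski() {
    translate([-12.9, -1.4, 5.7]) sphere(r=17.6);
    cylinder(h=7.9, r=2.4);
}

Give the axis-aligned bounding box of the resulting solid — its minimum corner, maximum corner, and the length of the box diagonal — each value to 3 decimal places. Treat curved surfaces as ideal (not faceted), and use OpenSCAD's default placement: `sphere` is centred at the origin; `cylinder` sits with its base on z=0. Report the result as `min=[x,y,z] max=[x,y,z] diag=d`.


A = translate([-12.9, -1.4, 5.7]) sphere(r=17.6) → bbox [-30.5,-19,-11.9] .. [4.7,16.2,23.3]
B = cylinder(h=7.9, r=2.4) → bbox [-2.4,-2.4,0] .. [2.4,2.4,7.9]
lo = A.lo+B.lo = [-30.5-2.4, -19-2.4, -11.9+0] = [-32.900,-21.400,-11.900]
hi = A.hi+B.hi = [4.7+2.4, 16.2+2.4, 23.3+7.9] = [7.100,18.600,31.200]
diag = √(40²+40²+43.1²) = √5057.61 = 71.117

min=[-32.900,-21.400,-11.900] max=[7.100,18.600,31.200] diag=71.117


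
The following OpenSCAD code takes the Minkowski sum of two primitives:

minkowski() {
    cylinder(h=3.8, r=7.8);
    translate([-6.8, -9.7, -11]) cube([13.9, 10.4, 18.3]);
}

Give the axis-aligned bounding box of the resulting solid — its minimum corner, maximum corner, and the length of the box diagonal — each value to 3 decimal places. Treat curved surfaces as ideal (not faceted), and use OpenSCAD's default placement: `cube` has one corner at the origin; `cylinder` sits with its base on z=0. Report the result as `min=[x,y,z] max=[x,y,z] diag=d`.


A = translate([-6.8, -9.7, -11]) cube([13.9, 10.4, 18.3]) → bbox [-6.8,-9.7,-11] .. [7.1,0.7,7.3]
B = cylinder(h=3.8, r=7.8) → bbox [-7.8,-7.8,0] .. [7.8,7.8,3.8]
lo = A.lo+B.lo = [-6.8-7.8, -9.7-7.8, -11+0] = [-14.600,-17.500,-11.000]
hi = A.hi+B.hi = [7.1+7.8, 0.7+7.8, 7.3+3.8] = [14.900,8.500,11.100]
diag = √(29.5²+26²+22.1²) = √2034.66 = 45.107

min=[-14.600,-17.500,-11.000] max=[14.900,8.500,11.100] diag=45.107


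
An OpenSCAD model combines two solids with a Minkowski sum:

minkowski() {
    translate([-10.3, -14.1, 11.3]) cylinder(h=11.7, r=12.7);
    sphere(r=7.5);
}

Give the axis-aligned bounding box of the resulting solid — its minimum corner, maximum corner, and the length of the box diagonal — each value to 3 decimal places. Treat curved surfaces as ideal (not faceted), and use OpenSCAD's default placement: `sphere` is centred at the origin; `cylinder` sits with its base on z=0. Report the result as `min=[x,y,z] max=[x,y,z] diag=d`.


A = translate([-10.3, -14.1, 11.3]) cylinder(h=11.7, r=12.7) → bbox [-23,-26.8,11.3] .. [2.4,-1.4,23]
B = sphere(r=7.5) → bbox [-7.5,-7.5,-7.5] .. [7.5,7.5,7.5]
lo = A.lo+B.lo = [-23-7.5, -26.8-7.5, 11.3-7.5] = [-30.500,-34.300,3.800]
hi = A.hi+B.hi = [2.4+7.5, -1.4+7.5, 23+7.5] = [9.900,6.100,30.500]
diag = √(40.4²+40.4²+26.7²) = √3977.21 = 63.065

min=[-30.500,-34.300,3.800] max=[9.900,6.100,30.500] diag=63.065
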